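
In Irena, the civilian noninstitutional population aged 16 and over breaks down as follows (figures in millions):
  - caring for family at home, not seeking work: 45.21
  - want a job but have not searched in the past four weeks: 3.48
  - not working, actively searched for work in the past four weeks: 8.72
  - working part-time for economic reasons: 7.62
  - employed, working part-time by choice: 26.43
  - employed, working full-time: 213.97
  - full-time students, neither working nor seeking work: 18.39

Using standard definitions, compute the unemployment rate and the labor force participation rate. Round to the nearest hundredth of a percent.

Unemployment rate ≈ 3.40%; labor force participation rate ≈ 79.28%.

Employed = 7.62 + 26.43 + 213.97 = 248.02 million (anyone who worked, including part-time for economic reasons, counts as employed).
Unemployed = 8.72 million.
Labor force = 248.02 + 8.72 = 256.74 million.
Not in labor force = 45.21 + 3.48 + 18.39 = 67.08 million (those not working and not actively searching are outside the labor force — including those who want a job but have given up searching).
Civilian working-age population = 256.74 + 67.08 = 323.82 million.
Unemployment rate = 8.72 / 256.74 = 3.40%.
Labor force participation rate = 256.74 / 323.82 = 79.28%.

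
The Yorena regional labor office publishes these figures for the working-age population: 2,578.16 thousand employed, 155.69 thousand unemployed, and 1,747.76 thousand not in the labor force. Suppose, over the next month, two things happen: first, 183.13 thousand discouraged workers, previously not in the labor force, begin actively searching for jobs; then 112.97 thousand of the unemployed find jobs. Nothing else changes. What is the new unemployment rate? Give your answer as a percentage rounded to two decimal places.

Initially, labor force = 2,578.16 + 155.69 = 2,733.85 thousand, so u = 155.69/2,733.85 = 5.69%.
After the first change, unemployed and labor force both rise by 183.13 → E = 2,578.16, U = 338.82, labor force = 2,916.98 thousand.
After the second change, unemployed falls and employed rises by 112.97; labor force unchanged → E = 2,691.13, U = 225.85, labor force = 2,916.98 thousand.
New unemployment rate = 225.85 / 2,916.98 = 7.74%.

New unemployment rate ≈ 7.74%.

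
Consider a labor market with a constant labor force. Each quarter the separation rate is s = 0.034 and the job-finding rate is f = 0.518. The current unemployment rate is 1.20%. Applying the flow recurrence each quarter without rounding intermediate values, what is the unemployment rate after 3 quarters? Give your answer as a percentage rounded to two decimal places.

Unemployment rate after three quarters ≈ 5.71%.

With a fixed labor force, u_{t+1} = u_t + s·(1−u_t) − f·u_t = u_t·(1−s−f) + s.
Here 1−s−f = 0.448 and s = 0.034.
u_1 = 0.012000 × 0.448 + 0.034 = 0.039376.
u_2 = 0.039376 × 0.448 + 0.034 = 0.051640.
u_3 = 0.051640 × 0.448 + 0.034 = 0.057135.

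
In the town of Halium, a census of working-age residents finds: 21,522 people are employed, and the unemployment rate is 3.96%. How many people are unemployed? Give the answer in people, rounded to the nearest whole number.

Let U be the number unemployed. The labor force is E + U, and U/(E+U) = 0.0396.
So U = 0.0396 × 21,522 / (1 − 0.0396) = 852.27 / 0.9604 ≈ 887.

About 887 are unemployed.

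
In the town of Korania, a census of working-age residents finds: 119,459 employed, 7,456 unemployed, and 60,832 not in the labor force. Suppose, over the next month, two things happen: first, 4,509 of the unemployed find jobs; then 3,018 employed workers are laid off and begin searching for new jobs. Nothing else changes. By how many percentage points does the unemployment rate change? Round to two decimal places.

Initially, labor force = 119,459 + 7,456 = 126,915, so u = 7,456/126,915 = 5.87%.
After the first change, unemployed falls and employed rises by 4,509; labor force unchanged → E = 123,968, U = 2,947, labor force = 126,915.
After the second change, employed falls and unemployed rises by 3,018; labor force unchanged → E = 120,950, U = 5,965, labor force = 126,915.
New unemployment rate = 5,965 / 126,915 = 4.70%.
Change = 4.70% − 5.87% = −1.17 percentage points.

The unemployment rate changes by −1.17 percentage points.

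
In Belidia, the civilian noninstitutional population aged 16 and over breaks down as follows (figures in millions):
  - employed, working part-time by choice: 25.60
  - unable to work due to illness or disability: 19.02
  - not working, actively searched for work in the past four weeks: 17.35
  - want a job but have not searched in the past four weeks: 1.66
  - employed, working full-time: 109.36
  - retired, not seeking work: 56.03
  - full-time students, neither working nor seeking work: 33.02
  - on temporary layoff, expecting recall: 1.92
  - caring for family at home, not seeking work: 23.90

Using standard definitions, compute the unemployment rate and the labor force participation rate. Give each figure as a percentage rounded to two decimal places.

Employed = 25.60 + 109.36 = 134.96 million.
Unemployed = 17.35 + 1.92 = 19.27 million (jobless and actively searching, or on temporary layoff).
Labor force = 134.96 + 19.27 = 154.23 million.
Not in labor force = 19.02 + 1.66 + 56.03 + 33.02 + 23.90 = 133.63 million (those not working and not actively searching are outside the labor force — including those who want a job but have given up searching).
Civilian working-age population = 154.23 + 133.63 = 287.86 million.
Unemployment rate = 19.27 / 154.23 = 12.49%.
Labor force participation rate = 154.23 / 287.86 = 53.58%.

Unemployment rate ≈ 12.49%; labor force participation rate ≈ 53.58%.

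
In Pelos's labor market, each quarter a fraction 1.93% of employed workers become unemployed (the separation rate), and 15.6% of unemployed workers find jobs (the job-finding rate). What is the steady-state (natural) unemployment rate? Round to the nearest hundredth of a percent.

At steady state the flows balance: s·E = f·U, so U/(E+U) = s/(s+f).
u* = 1.93 / (1.93 + 15.6) = 1.93 / 17.53 = 11.01%.

Steady-state unemployment rate ≈ 11.01%.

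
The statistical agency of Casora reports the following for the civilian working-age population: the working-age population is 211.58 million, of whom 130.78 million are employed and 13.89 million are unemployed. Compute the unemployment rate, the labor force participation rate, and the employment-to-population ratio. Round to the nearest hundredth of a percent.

Labor force = employed + unemployed = 130.78 + 13.89 = 144.67 million.
Unemployment rate = 13.89 / 144.67 = 9.60%.
Labor force participation rate = 144.67 / 211.58 = 68.38%.
Employment-population ratio = 130.78 / 211.58 = 61.81%.

Unemployment rate ≈ 9.60%; labor force participation rate ≈ 68.38%; employment-population ratio ≈ 61.81%.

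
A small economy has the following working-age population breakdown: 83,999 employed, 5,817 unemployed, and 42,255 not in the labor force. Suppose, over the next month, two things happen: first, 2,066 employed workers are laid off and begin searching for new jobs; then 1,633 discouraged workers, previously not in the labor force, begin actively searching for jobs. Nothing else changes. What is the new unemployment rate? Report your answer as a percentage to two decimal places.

Initially, labor force = 83,999 + 5,817 = 89,816, so u = 5,817/89,816 = 6.48%.
After the first change, employed falls and unemployed rises by 2,066; labor force unchanged → E = 81,933, U = 7,883, labor force = 89,816.
After the second change, unemployed and labor force both rise by 1,633 → E = 81,933, U = 9,516, labor force = 91,449.
New unemployment rate = 9,516 / 91,449 = 10.41%.

New unemployment rate ≈ 10.41%.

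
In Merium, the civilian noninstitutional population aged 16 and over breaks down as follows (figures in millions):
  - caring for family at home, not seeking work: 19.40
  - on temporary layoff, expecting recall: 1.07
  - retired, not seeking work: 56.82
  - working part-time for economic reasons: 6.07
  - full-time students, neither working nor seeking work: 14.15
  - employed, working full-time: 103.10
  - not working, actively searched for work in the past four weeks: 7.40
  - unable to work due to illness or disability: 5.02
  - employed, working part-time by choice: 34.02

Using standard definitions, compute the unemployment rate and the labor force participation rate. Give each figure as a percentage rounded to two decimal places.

Employed = 6.07 + 103.10 + 34.02 = 143.19 million (anyone who worked, including part-time for economic reasons, counts as employed).
Unemployed = 1.07 + 7.40 = 8.47 million (jobless and actively searching, or on temporary layoff).
Labor force = 143.19 + 8.47 = 151.66 million.
Not in labor force = 19.40 + 56.82 + 14.15 + 5.02 = 95.39 million (those not working and not actively searching are outside the labor force).
Civilian working-age population = 151.66 + 95.39 = 247.05 million.
Unemployment rate = 8.47 / 151.66 = 5.58%.
Labor force participation rate = 151.66 / 247.05 = 61.39%.

Unemployment rate ≈ 5.58%; labor force participation rate ≈ 61.39%.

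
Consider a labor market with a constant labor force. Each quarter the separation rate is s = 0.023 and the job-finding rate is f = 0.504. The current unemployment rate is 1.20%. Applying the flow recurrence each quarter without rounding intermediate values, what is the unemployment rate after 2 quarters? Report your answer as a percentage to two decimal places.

Unemployment rate after two quarters ≈ 3.66%.

With a fixed labor force, u_{t+1} = u_t + s·(1−u_t) − f·u_t = u_t·(1−s−f) + s.
Here 1−s−f = 0.473 and s = 0.023.
u_1 = 0.012000 × 0.473 + 0.023 = 0.028676.
u_2 = 0.028676 × 0.473 + 0.023 = 0.036564.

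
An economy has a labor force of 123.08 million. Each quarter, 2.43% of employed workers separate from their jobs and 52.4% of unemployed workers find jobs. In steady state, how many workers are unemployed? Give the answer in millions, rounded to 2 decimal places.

About 5.45 million are unemployed in steady state.

Steady-state unemployment rate u* = s/(s+f) = 2.43/(2.43+52.4) = 0.044319.
Unemployed = u* × labor force = 0.044319 × 123.08 ≈ 5.45 million.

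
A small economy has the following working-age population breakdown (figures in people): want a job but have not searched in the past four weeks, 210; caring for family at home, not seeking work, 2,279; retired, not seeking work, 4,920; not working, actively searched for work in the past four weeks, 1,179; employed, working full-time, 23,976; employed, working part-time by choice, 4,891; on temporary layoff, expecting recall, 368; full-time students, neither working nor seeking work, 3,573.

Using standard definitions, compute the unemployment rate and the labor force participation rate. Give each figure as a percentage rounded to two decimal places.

Unemployment rate ≈ 5.09%; labor force participation rate ≈ 73.47%.

Employed = 23,976 + 4,891 = 28,867.
Unemployed = 1,179 + 368 = 1,547 (jobless and actively searching, or on temporary layoff).
Labor force = 28,867 + 1,547 = 30,414.
Not in labor force = 210 + 2,279 + 4,920 + 3,573 = 10,982 (those not working and not actively searching are outside the labor force — including those who want a job but have given up searching).
Civilian working-age population = 30,414 + 10,982 = 41,396.
Unemployment rate = 1,547 / 30,414 = 5.09%.
Labor force participation rate = 30,414 / 41,396 = 73.47%.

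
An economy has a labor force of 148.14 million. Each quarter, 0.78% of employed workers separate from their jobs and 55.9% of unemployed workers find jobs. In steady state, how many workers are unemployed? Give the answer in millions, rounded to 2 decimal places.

About 2.04 million are unemployed in steady state.

Steady-state unemployment rate u* = s/(s+f) = 0.78/(0.78+55.9) = 0.013761.
Unemployed = u* × labor force = 0.013761 × 148.14 ≈ 2.04 million.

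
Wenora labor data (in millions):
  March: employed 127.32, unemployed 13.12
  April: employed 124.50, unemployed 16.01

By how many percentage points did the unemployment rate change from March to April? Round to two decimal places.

March: labor force = 127.32 + 13.12 = 140.44; u = 13.12/140.44 = 9.34%.
April: labor force = 124.50 + 16.01 = 140.51; u = 16.01/140.51 = 11.39%.
Change = 11.39% − 9.34% = +2.05 pp.

The unemployment rate changed by +2.05 percentage points.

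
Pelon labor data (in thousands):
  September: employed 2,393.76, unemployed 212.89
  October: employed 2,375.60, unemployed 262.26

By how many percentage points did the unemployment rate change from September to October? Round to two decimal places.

September: labor force = 2,393.76 + 212.89 = 2,606.65; u = 212.89/2,606.65 = 8.17%.
October: labor force = 2,375.60 + 262.26 = 2,637.86; u = 262.26/2,637.86 = 9.94%.
Change = 9.94% − 8.17% = +1.77 pp.

The unemployment rate changed by +1.77 percentage points.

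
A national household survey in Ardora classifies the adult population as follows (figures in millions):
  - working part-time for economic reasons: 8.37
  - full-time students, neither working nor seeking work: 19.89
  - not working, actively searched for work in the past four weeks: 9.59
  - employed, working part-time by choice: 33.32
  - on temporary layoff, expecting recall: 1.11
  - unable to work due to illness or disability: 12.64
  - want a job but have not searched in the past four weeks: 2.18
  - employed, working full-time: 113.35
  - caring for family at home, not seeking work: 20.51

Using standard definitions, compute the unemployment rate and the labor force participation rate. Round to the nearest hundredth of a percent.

Employed = 8.37 + 33.32 + 113.35 = 155.04 million (anyone who worked, including part-time for economic reasons, counts as employed).
Unemployed = 9.59 + 1.11 = 10.70 million (jobless and actively searching, or on temporary layoff).
Labor force = 155.04 + 10.70 = 165.74 million.
Not in labor force = 19.89 + 12.64 + 2.18 + 20.51 = 55.22 million (those not working and not actively searching are outside the labor force — including those who want a job but have given up searching).
Civilian working-age population = 165.74 + 55.22 = 220.96 million.
Unemployment rate = 10.70 / 165.74 = 6.46%.
Labor force participation rate = 165.74 / 220.96 = 75.01%.

Unemployment rate ≈ 6.46%; labor force participation rate ≈ 75.01%.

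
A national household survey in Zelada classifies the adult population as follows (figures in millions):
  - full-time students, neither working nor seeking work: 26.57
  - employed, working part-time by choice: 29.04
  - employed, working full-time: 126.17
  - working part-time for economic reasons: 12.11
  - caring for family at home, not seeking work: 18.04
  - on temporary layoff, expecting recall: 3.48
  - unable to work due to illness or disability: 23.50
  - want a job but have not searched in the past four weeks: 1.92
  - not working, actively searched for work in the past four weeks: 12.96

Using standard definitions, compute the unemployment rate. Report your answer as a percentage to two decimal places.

Employed = 29.04 + 126.17 + 12.11 = 167.32 million (anyone who worked, including part-time for economic reasons, counts as employed).
Unemployed = 3.48 + 12.96 = 16.44 million (jobless and actively searching, or on temporary layoff).
Labor force = 167.32 + 16.44 = 183.76 million.
Unemployment rate = 16.44 / 183.76 = 8.95%.

Unemployment rate ≈ 8.95%.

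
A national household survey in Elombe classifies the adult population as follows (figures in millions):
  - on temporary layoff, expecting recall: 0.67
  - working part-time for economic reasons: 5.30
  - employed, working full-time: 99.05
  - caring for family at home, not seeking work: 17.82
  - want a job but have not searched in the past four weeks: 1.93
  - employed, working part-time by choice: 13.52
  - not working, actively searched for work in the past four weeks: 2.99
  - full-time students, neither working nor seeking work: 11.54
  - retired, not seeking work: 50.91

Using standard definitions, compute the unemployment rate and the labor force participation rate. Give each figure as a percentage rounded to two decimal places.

Unemployment rate ≈ 3.01%; labor force participation rate ≈ 59.65%.

Employed = 5.30 + 99.05 + 13.52 = 117.87 million (anyone who worked, including part-time for economic reasons, counts as employed).
Unemployed = 0.67 + 2.99 = 3.66 million (jobless and actively searching, or on temporary layoff).
Labor force = 117.87 + 3.66 = 121.53 million.
Not in labor force = 17.82 + 1.93 + 11.54 + 50.91 = 82.20 million (those not working and not actively searching are outside the labor force — including those who want a job but have given up searching).
Civilian working-age population = 121.53 + 82.20 = 203.73 million.
Unemployment rate = 3.66 / 121.53 = 3.01%.
Labor force participation rate = 121.53 / 203.73 = 59.65%.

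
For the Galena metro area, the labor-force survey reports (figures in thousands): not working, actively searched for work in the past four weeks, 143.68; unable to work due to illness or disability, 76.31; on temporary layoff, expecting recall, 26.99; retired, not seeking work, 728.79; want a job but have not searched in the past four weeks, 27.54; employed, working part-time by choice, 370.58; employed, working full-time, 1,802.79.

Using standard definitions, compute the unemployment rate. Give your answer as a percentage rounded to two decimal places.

Unemployment rate ≈ 7.28%.

Employed = 370.58 + 1,802.79 = 2,173.37 thousand.
Unemployed = 143.68 + 26.99 = 170.67 thousand (jobless and actively searching, or on temporary layoff).
Labor force = 2,173.37 + 170.67 = 2,344.04 thousand.
Unemployment rate = 170.67 / 2,344.04 = 7.28%.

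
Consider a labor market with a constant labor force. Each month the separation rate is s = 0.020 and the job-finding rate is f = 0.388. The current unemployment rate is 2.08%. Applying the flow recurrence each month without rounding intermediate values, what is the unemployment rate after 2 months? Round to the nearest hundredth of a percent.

Unemployment rate after two months ≈ 3.91%.

With a fixed labor force, u_{t+1} = u_t + s·(1−u_t) − f·u_t = u_t·(1−s−f) + s.
Here 1−s−f = 0.592 and s = 0.020.
u_1 = 0.020800 × 0.592 + 0.020 = 0.032314.
u_2 = 0.032314 × 0.592 + 0.020 = 0.039130.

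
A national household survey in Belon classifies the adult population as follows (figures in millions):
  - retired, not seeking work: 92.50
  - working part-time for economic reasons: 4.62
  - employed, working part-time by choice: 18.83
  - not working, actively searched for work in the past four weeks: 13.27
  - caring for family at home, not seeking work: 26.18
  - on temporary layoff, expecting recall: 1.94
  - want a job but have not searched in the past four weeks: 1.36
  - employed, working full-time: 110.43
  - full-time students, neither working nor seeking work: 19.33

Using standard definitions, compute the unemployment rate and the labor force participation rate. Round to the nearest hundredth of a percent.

Unemployment rate ≈ 10.20%; labor force participation rate ≈ 51.68%.

Employed = 4.62 + 18.83 + 110.43 = 133.88 million (anyone who worked, including part-time for economic reasons, counts as employed).
Unemployed = 13.27 + 1.94 = 15.21 million (jobless and actively searching, or on temporary layoff).
Labor force = 133.88 + 15.21 = 149.09 million.
Not in labor force = 92.50 + 26.18 + 1.36 + 19.33 = 139.37 million (those not working and not actively searching are outside the labor force — including those who want a job but have given up searching).
Civilian working-age population = 149.09 + 139.37 = 288.46 million.
Unemployment rate = 15.21 / 149.09 = 10.20%.
Labor force participation rate = 149.09 / 288.46 = 51.68%.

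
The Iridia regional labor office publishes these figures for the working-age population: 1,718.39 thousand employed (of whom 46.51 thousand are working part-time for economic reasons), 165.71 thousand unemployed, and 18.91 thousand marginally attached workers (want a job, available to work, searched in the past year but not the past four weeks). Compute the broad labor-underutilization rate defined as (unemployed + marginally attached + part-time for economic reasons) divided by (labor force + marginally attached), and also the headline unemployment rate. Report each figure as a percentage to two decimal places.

Labor force = 1,718.39 + 165.71 = 1,884.10 thousand.
Numerator = 165.71 + 18.91 + 46.51 = 231.13 thousand.
Denominator = 1,884.10 + 18.91 = 1,903.01 thousand.
Broad rate = 231.13 / 1,903.01 = 12.15%.
Headline unemployment rate = 165.71 / 1,884.10 = 8.80%.

Broad underutilization rate ≈ 12.15%; headline unemployment rate ≈ 8.80%.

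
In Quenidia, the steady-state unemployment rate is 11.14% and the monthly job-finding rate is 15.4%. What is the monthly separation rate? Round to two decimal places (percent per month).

From u* = s/(s+f): s = u·f/(1−u).
s = 0.1114 × 15.4 / (1 − 0.1114) = 1.7156 / 0.8886 ≈ 1.93% per month.

Separation rate ≈ 1.93% per month.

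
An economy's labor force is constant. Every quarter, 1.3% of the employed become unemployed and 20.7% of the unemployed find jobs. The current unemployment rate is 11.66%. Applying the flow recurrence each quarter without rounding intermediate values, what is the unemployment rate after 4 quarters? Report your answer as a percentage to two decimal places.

Unemployment rate after four quarters ≈ 8.04%.

With a fixed labor force, u_{t+1} = u_t + s·(1−u_t) − f·u_t = u_t·(1−s−f) + s.
Here 1−s−f = 0.780 and s = 0.013.
u_1 = 0.116600 × 0.780 + 0.013 = 0.103948.
u_2 = 0.103948 × 0.780 + 0.013 = 0.094079.
u_3 = 0.094079 × 0.780 + 0.013 = 0.086382.
u_4 = 0.086382 × 0.780 + 0.013 = 0.080378.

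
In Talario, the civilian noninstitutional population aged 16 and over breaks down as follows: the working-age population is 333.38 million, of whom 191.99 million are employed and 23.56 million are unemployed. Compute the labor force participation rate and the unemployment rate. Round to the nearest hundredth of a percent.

Labor force participation rate ≈ 64.66%; unemployment rate ≈ 10.93%.

Labor force = employed + unemployed = 191.99 + 23.56 = 215.55 million.
Unemployment rate = 23.56 / 215.55 = 10.93%.
Labor force participation rate = 215.55 / 333.38 = 64.66%.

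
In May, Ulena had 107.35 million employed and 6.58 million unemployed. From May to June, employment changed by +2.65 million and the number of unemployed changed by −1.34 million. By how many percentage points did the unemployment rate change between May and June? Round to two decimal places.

The unemployment rate changed by −1.23 percentage points.

May: labor force = 107.35 + 6.58 = 113.93; u = 6.58/113.93 = 5.78%.
June: labor force = 110.00 + 5.24 = 115.24; u = 5.24/115.24 = 4.55%.
Change = 4.55% − 5.78% = −1.23 pp.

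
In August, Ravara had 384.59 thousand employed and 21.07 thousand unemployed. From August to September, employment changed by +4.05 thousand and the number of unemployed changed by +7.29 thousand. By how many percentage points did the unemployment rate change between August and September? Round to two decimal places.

The unemployment rate changed by +1.61 percentage points.

August: labor force = 384.59 + 21.07 = 405.66; u = 21.07/405.66 = 5.19%.
September: labor force = 388.64 + 28.36 = 417.00; u = 28.36/417.00 = 6.80%.
Change = 6.80% − 5.19% = +1.61 pp.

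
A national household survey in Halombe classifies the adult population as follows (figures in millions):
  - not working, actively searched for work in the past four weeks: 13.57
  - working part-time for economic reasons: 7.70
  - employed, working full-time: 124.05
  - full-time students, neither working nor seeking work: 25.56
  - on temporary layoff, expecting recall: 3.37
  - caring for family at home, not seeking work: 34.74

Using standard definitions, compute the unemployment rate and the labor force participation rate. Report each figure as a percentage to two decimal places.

Employed = 7.70 + 124.05 = 131.75 million (anyone who worked, including part-time for economic reasons, counts as employed).
Unemployed = 13.57 + 3.37 = 16.94 million (jobless and actively searching, or on temporary layoff).
Labor force = 131.75 + 16.94 = 148.69 million.
Not in labor force = 25.56 + 34.74 = 60.30 million (those not working and not actively searching are outside the labor force).
Civilian working-age population = 148.69 + 60.30 = 208.99 million.
Unemployment rate = 16.94 / 148.69 = 11.39%.
Labor force participation rate = 148.69 / 208.99 = 71.15%.

Unemployment rate ≈ 11.39%; labor force participation rate ≈ 71.15%.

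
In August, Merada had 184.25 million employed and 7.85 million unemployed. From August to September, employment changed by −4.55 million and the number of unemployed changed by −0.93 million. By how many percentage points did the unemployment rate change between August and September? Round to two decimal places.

August: labor force = 184.25 + 7.85 = 192.10; u = 7.85/192.10 = 4.09%.
September: labor force = 179.70 + 6.92 = 186.62; u = 6.92/186.62 = 3.71%.
Change = 3.71% − 4.09% = −0.38 pp.

The unemployment rate changed by −0.38 percentage points.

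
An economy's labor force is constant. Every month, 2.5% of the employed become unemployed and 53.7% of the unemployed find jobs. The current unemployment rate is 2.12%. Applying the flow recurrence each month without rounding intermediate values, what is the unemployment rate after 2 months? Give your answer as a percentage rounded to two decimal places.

With a fixed labor force, u_{t+1} = u_t + s·(1−u_t) − f·u_t = u_t·(1−s−f) + s.
Here 1−s−f = 0.438 and s = 0.025.
u_1 = 0.021200 × 0.438 + 0.025 = 0.034286.
u_2 = 0.034286 × 0.438 + 0.025 = 0.040017.

Unemployment rate after two months ≈ 4.00%.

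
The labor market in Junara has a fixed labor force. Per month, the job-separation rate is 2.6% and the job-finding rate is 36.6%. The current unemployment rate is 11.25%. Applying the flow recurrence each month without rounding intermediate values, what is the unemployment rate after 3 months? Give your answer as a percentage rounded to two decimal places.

With a fixed labor force, u_{t+1} = u_t + s·(1−u_t) − f·u_t = u_t·(1−s−f) + s.
Here 1−s−f = 0.608 and s = 0.026.
u_1 = 0.112500 × 0.608 + 0.026 = 0.094400.
u_2 = 0.094400 × 0.608 + 0.026 = 0.083395.
u_3 = 0.083395 × 0.608 + 0.026 = 0.076704.

Unemployment rate after three months ≈ 7.67%.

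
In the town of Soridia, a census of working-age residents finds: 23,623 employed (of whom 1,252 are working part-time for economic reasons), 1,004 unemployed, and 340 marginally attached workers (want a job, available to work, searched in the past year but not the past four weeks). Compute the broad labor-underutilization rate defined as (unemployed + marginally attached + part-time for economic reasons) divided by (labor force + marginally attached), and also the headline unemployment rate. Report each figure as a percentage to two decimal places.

Labor force = 23,623 + 1,004 = 24,627.
Numerator = 1,004 + 340 + 1,252 = 2,596.
Denominator = 24,627 + 340 = 24,967.
Broad rate = 2,596 / 24,967 = 10.40%.
Headline unemployment rate = 1,004 / 24,627 = 4.08%.

Broad underutilization rate ≈ 10.40%; headline unemployment rate ≈ 4.08%.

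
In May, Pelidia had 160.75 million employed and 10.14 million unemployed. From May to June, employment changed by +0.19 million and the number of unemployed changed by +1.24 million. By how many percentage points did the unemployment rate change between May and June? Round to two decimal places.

May: labor force = 160.75 + 10.14 = 170.89; u = 10.14/170.89 = 5.93%.
June: labor force = 160.94 + 11.38 = 172.32; u = 11.38/172.32 = 6.60%.
Change = 6.60% − 5.93% = +0.67 pp.

The unemployment rate changed by +0.67 percentage points.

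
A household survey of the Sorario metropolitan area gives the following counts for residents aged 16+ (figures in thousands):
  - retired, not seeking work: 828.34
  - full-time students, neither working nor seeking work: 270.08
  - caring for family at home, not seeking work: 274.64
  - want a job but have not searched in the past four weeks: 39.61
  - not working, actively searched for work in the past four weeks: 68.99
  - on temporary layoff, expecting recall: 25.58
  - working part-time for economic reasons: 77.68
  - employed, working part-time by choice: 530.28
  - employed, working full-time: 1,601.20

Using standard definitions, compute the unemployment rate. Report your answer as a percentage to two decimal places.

Unemployment rate ≈ 4.11%.

Employed = 77.68 + 530.28 + 1,601.20 = 2,209.16 thousand (anyone who worked, including part-time for economic reasons, counts as employed).
Unemployed = 68.99 + 25.58 = 94.57 thousand (jobless and actively searching, or on temporary layoff).
Labor force = 2,209.16 + 94.57 = 2,303.73 thousand.
Unemployment rate = 94.57 / 2,303.73 = 4.11%.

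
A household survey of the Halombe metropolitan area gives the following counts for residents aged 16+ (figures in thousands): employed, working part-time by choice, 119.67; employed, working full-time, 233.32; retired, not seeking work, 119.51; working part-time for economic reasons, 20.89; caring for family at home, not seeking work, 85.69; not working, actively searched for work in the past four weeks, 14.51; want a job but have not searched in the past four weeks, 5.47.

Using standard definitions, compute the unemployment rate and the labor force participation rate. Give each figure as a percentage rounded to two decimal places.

Employed = 119.67 + 233.32 + 20.89 = 373.88 thousand (anyone who worked, including part-time for economic reasons, counts as employed).
Unemployed = 14.51 thousand.
Labor force = 373.88 + 14.51 = 388.39 thousand.
Not in labor force = 119.51 + 85.69 + 5.47 = 210.67 thousand (those not working and not actively searching are outside the labor force — including those who want a job but have given up searching).
Civilian working-age population = 388.39 + 210.67 = 599.06 thousand.
Unemployment rate = 14.51 / 388.39 = 3.74%.
Labor force participation rate = 388.39 / 599.06 = 64.83%.

Unemployment rate ≈ 3.74%; labor force participation rate ≈ 64.83%.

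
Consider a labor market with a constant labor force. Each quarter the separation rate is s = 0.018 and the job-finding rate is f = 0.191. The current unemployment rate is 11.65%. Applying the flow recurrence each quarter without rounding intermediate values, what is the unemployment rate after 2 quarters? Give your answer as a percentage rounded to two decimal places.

With a fixed labor force, u_{t+1} = u_t + s·(1−u_t) − f·u_t = u_t·(1−s−f) + s.
Here 1−s−f = 0.791 and s = 0.018.
u_1 = 0.116500 × 0.791 + 0.018 = 0.110152.
u_2 = 0.110152 × 0.791 + 0.018 = 0.105130.

Unemployment rate after two quarters ≈ 10.51%.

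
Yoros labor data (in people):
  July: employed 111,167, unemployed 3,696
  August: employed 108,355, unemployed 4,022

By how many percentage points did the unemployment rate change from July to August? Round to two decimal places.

The unemployment rate changed by +0.36 percentage points.

July: labor force = 111,167 + 3,696 = 114,863; u = 3,696/114,863 = 3.22%.
August: labor force = 108,355 + 4,022 = 112,377; u = 4,022/112,377 = 3.58%.
Change = 3.58% − 3.22% = +0.36 pp.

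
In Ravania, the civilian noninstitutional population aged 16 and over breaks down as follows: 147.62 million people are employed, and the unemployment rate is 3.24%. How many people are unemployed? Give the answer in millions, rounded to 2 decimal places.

Let U be the number unemployed. The labor force is E + U, and U/(E+U) = 0.0324.
So U = 0.0324 × 147.62 / (1 − 0.0324) = 4.7829 / 0.9676 ≈ 4.94 million.

About 4.94 million are unemployed.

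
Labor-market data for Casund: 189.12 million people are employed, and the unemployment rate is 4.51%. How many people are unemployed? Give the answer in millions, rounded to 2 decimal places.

About 8.93 million are unemployed.

Let U be the number unemployed. The labor force is E + U, and U/(E+U) = 0.0451.
So U = 0.0451 × 189.12 / (1 − 0.0451) = 8.5293 / 0.9549 ≈ 8.93 million.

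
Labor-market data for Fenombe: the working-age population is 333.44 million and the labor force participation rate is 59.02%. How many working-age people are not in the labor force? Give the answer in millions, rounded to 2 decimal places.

About 136.64 million are not in the labor force.

Share not in the labor force = 1 − 0.5902 = 0.4098.
Not in labor force = 0.4098 × 333.44 ≈ 136.64 million.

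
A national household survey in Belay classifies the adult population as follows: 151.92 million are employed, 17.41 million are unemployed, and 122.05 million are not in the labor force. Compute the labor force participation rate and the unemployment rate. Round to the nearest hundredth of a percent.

Labor force participation rate ≈ 58.11%; unemployment rate ≈ 10.28%.

Labor force = employed + unemployed = 151.92 + 17.41 = 169.33 million.
Working-age population = 169.33 + 122.05 = 291.38 million.
Unemployment rate = 17.41 / 169.33 = 10.28%.
Labor force participation rate = 169.33 / 291.38 = 58.11%.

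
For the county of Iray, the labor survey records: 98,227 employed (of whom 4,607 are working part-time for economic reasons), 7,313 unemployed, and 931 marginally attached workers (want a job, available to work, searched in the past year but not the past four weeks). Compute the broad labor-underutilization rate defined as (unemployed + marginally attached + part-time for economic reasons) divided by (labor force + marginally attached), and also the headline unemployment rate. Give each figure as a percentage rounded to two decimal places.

Labor force = 98,227 + 7,313 = 105,540.
Numerator = 7,313 + 931 + 4,607 = 12,851.
Denominator = 105,540 + 931 = 106,471.
Broad rate = 12,851 / 106,471 = 12.07%.
Headline unemployment rate = 7,313 / 105,540 = 6.93%.

Broad underutilization rate ≈ 12.07%; headline unemployment rate ≈ 6.93%.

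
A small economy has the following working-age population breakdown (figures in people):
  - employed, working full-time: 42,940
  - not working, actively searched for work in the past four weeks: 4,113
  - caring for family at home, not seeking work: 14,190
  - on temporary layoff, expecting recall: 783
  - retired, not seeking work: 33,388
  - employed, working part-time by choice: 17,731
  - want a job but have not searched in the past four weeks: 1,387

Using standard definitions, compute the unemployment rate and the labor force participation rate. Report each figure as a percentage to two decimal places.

Employed = 42,940 + 17,731 = 60,671.
Unemployed = 4,113 + 783 = 4,896 (jobless and actively searching, or on temporary layoff).
Labor force = 60,671 + 4,896 = 65,567.
Not in labor force = 14,190 + 33,388 + 1,387 = 48,965 (those not working and not actively searching are outside the labor force — including those who want a job but have given up searching).
Civilian working-age population = 65,567 + 48,965 = 114,532.
Unemployment rate = 4,896 / 65,567 = 7.47%.
Labor force participation rate = 65,567 / 114,532 = 57.25%.

Unemployment rate ≈ 7.47%; labor force participation rate ≈ 57.25%.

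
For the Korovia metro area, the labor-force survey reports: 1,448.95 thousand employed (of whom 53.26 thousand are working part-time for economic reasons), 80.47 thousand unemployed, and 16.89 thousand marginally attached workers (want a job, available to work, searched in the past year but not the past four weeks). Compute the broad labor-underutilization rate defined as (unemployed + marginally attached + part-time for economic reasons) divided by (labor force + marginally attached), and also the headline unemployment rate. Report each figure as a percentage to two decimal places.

Labor force = 1,448.95 + 80.47 = 1,529.42 thousand.
Numerator = 80.47 + 16.89 + 53.26 = 150.62 thousand.
Denominator = 1,529.42 + 16.89 = 1,546.31 thousand.
Broad rate = 150.62 / 1,546.31 = 9.74%.
Headline unemployment rate = 80.47 / 1,529.42 = 5.26%.

Broad underutilization rate ≈ 9.74%; headline unemployment rate ≈ 5.26%.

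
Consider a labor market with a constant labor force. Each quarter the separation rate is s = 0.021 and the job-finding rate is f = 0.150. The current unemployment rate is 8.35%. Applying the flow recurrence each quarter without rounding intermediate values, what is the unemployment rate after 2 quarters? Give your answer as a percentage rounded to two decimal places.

With a fixed labor force, u_{t+1} = u_t + s·(1−u_t) − f·u_t = u_t·(1−s−f) + s.
Here 1−s−f = 0.829 and s = 0.021.
u_1 = 0.083500 × 0.829 + 0.021 = 0.090222.
u_2 = 0.090222 × 0.829 + 0.021 = 0.095794.

Unemployment rate after two quarters ≈ 9.58%.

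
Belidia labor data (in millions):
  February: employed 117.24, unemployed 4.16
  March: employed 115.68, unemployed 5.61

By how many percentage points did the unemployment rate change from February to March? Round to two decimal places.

The unemployment rate changed by +1.20 percentage points.

February: labor force = 117.24 + 4.16 = 121.40; u = 4.16/121.40 = 3.43%.
March: labor force = 115.68 + 5.61 = 121.29; u = 5.61/121.29 = 4.63%.
Change = 4.63% − 3.43% = +1.20 pp.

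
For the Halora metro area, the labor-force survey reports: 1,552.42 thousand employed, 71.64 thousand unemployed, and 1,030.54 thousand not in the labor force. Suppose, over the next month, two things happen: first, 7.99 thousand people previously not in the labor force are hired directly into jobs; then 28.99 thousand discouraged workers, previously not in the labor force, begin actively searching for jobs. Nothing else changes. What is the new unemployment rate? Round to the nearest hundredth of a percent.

New unemployment rate ≈ 6.06%.

Initially, labor force = 1,552.42 + 71.64 = 1,624.06 thousand, so u = 71.64/1,624.06 = 4.41%.
After the first change, employed and labor force both rise by 7.99; unemployed unchanged → E = 1,560.41, U = 71.64, labor force = 1,632.05 thousand.
After the second change, unemployed and labor force both rise by 28.99 → E = 1,560.41, U = 100.63, labor force = 1,661.04 thousand.
New unemployment rate = 100.63 / 1,661.04 = 6.06%.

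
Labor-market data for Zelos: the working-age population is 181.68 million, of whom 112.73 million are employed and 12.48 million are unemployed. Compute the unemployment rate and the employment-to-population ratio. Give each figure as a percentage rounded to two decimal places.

Labor force = employed + unemployed = 112.73 + 12.48 = 125.21 million.
Unemployment rate = 12.48 / 125.21 = 9.97%.
Employment-population ratio = 112.73 / 181.68 = 62.05%.

Unemployment rate ≈ 9.97%; employment-population ratio ≈ 62.05%.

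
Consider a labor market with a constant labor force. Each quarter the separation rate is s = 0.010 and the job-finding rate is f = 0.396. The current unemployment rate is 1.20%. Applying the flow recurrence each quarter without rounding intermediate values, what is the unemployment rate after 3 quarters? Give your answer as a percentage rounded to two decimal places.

Unemployment rate after three quarters ≈ 2.20%.

With a fixed labor force, u_{t+1} = u_t + s·(1−u_t) − f·u_t = u_t·(1−s−f) + s.
Here 1−s−f = 0.594 and s = 0.010.
u_1 = 0.012000 × 0.594 + 0.010 = 0.017128.
u_2 = 0.017128 × 0.594 + 0.010 = 0.020174.
u_3 = 0.020174 × 0.594 + 0.010 = 0.021983.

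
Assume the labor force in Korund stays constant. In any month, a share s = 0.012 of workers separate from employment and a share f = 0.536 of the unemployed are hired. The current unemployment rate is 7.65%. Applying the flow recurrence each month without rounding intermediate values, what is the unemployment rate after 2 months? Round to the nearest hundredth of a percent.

With a fixed labor force, u_{t+1} = u_t + s·(1−u_t) − f·u_t = u_t·(1−s−f) + s.
Here 1−s−f = 0.452 and s = 0.012.
u_1 = 0.076500 × 0.452 + 0.012 = 0.046578.
u_2 = 0.046578 × 0.452 + 0.012 = 0.033053.

Unemployment rate after two months ≈ 3.31%.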